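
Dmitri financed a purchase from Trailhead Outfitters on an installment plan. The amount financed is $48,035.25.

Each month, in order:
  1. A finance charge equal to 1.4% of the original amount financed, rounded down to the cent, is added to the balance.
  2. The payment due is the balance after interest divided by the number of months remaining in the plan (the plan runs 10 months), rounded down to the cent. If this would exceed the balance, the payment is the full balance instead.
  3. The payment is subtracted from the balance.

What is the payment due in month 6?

# | Opening | Interest | Payment | End bal
1 | $48,035.25 | $672.49 | $4,870.77 | $43,836.97
2 | $43,836.97 | $672.49 | $4,945.49 | $39,563.97
3 | $39,563.97 | $672.49 | $5,029.55 | $35,206.91
4 | $35,206.91 | $672.49 | $5,125.62 | $30,753.78
5 | $30,753.78 | $672.49 | $5,237.71 | $26,188.56
6 | $26,188.56 | $672.49 | $5,372.21 | $21,488.84

$5,372.21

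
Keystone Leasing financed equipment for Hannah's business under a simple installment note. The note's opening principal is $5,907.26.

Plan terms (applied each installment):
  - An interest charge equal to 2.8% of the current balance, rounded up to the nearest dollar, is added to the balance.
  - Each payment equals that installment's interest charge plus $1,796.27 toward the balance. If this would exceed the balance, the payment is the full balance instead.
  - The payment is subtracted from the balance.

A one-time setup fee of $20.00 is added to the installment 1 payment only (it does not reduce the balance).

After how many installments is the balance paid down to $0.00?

Installment 1: $5,907.26 +$166.00 interest = $6,073.26; pay $1,962.27 (+ $20.00 fee) → $4,110.99
Installment 2: $4,110.99 +$116.00 interest = $4,226.99; pay $1,912.27 → $2,314.72
Installment 3: $2,314.72 +$65.00 interest = $2,379.72; pay $1,861.27 → $518.45
Installment 4: $518.45 +$15.00 interest = $533.45; pay $533.45 → $0.00
Balance reaches $0.00 in installment 4.

4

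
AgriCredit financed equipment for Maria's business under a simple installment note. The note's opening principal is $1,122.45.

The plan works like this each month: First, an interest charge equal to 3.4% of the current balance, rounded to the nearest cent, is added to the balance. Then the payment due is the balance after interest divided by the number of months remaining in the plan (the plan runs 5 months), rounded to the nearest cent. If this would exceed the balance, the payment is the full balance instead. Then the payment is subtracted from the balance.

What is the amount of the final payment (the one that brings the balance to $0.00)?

Month 1: opening $1,122.45; interest $38.16 → $1,160.61; payment $232.12; balance $928.49
Month 2: opening $928.49; interest $31.57 → $960.06; payment $240.02; balance $720.04
Month 3: opening $720.04; interest $24.48 → $744.52; payment $248.17; balance $496.35
Month 4: opening $496.35; interest $16.88 → $513.23; payment $256.62; balance $256.61
Month 5: opening $256.61; interest $8.72 → $265.33; payment $265.33; balance $0.00

$265.33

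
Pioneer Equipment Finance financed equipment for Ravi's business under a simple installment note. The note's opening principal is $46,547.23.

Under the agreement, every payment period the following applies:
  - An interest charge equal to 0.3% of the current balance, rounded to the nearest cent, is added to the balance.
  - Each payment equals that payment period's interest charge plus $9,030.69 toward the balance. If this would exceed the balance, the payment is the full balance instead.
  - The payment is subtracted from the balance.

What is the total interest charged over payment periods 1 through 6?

# | Opening | Interest | Payment | End bal
1 | $46,547.23 | $139.64 | $9,170.33 | $37,516.54
2 | $37,516.54 | $112.55 | $9,143.24 | $28,485.85
3 | $28,485.85 | $85.46 | $9,116.15 | $19,455.16
4 | $19,455.16 | $58.37 | $9,089.06 | $10,424.47
5 | $10,424.47 | $31.27 | $9,061.96 | $1,393.78
6 | $1,393.78 | $4.18 | $1,397.96 | $0.00
Total interest: $139.64 + $112.55 + $85.46 + $58.37 + $31.27 + $4.18 = $431.47

$431.47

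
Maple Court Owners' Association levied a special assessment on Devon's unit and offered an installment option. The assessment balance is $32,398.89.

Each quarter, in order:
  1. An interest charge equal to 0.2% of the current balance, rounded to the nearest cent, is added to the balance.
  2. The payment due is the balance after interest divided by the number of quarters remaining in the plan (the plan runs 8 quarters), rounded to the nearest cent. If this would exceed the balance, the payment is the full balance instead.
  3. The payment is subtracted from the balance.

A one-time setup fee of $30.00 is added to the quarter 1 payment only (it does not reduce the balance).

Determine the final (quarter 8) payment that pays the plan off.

$4,115.10

# | Opening | Interest | Payment | Fee | End bal
1 | $32,398.89 | $64.80 | $4,057.96 | $30.00 | $28,405.73
2 | $28,405.73 | $56.81 | $4,066.08 | — | $24,396.46
3 | $24,396.46 | $48.79 | $4,074.21 | — | $20,371.04
4 | $20,371.04 | $40.74 | $4,082.36 | — | $16,329.42
5 | $16,329.42 | $32.66 | $4,090.52 | — | $12,271.56
6 | $12,271.56 | $24.54 | $4,098.70 | — | $8,197.40
7 | $8,197.40 | $16.39 | $4,106.90 | — | $4,106.89
8 | $4,106.89 | $8.21 | $4,115.10 | — | $0.00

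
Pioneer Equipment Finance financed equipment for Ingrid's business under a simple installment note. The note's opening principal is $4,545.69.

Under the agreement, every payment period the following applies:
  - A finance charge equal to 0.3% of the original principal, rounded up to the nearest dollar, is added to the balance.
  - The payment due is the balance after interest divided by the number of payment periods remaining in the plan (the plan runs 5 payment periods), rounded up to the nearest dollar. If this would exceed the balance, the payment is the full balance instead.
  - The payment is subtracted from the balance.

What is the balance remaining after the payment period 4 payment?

$926.69

Payment period 1: opening $4,545.69; interest $14.00 → $4,559.69; payment $912.00; balance $3,647.69
Payment period 2: opening $3,647.69; interest $14.00 → $3,661.69; payment $916.00; balance $2,745.69
Payment period 3: opening $2,745.69; interest $14.00 → $2,759.69; payment $920.00; balance $1,839.69
Payment period 4: opening $1,839.69; interest $14.00 → $1,853.69; payment $927.00; balance $926.69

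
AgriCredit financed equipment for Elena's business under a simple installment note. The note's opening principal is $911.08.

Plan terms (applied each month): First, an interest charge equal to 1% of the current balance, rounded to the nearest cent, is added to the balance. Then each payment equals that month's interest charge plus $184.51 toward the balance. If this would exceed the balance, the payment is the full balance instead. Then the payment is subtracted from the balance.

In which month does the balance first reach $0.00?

Month 1: $911.08 +$9.11 interest = $920.19; pay $193.62 → $726.57
Month 2: $726.57 +$7.27 interest = $733.84; pay $191.78 → $542.06
Month 3: $542.06 +$5.42 interest = $547.48; pay $189.93 → $357.55
Month 4: $357.55 +$3.58 interest = $361.13; pay $188.09 → $173.04
Month 5: $173.04 +$1.73 interest = $174.77; pay $174.77 → $0.00
Balance reaches $0.00 in month 5.

5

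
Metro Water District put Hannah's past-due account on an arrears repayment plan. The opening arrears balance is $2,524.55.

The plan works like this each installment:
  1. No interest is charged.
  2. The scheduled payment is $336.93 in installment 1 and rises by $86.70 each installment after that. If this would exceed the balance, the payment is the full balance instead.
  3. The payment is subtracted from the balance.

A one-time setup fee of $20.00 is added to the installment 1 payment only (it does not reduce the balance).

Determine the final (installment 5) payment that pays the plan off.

$656.63

Installment 1: $2,524.55 − $336.93 (+ $20.00 fee) → $2,187.62
Installment 2: $2,187.62 − $423.63 → $1,763.99
Installment 3: $1,763.99 − $510.33 → $1,253.66
Installment 4: $1,253.66 − $597.03 → $656.63
Installment 5: $656.63 − $656.63 → $0.00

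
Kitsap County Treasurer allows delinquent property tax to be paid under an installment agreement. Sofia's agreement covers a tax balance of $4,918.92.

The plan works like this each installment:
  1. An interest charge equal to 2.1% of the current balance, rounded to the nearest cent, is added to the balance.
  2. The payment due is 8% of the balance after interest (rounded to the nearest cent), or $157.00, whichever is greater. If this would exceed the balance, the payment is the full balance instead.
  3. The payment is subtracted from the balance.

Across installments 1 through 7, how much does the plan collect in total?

Installment 1: $4,918.92 +$103.30 interest = $5,022.22; pay $401.78 → $4,620.44
Installment 2: $4,620.44 +$97.03 interest = $4,717.47; pay $377.40 → $4,340.07
Installment 3: $4,340.07 +$91.14 interest = $4,431.21; pay $354.50 → $4,076.71
Installment 4: $4,076.71 +$85.61 interest = $4,162.32; pay $332.99 → $3,829.33
Installment 5: $3,829.33 +$80.42 interest = $3,909.75; pay $312.78 → $3,596.97
Installment 6: $3,596.97 +$75.54 interest = $3,672.51; pay $293.80 → $3,378.71
Installment 7: $3,378.71 +$70.95 interest = $3,449.66; pay $275.97 → $3,173.69
Total paid: $2,349.22

$2,349.22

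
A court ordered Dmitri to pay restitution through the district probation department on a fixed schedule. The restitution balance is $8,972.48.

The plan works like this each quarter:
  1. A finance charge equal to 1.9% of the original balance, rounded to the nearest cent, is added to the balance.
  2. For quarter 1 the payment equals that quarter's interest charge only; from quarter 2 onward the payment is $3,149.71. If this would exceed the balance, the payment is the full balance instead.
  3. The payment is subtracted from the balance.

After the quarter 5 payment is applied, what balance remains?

$0.00

Quarter 1: opening $8,972.48; interest $170.48 → $9,142.96; payment $170.48; balance $8,972.48
Quarter 2: opening $8,972.48; interest $170.48 → $9,142.96; payment $3,149.71; balance $5,993.25
Quarter 3: opening $5,993.25; interest $170.48 → $6,163.73; payment $3,149.71; balance $3,014.02
Quarter 4: opening $3,014.02; interest $170.48 → $3,184.50; payment $3,149.71; balance $34.79
Quarter 5: opening $34.79; interest $170.48 → $205.27; payment $205.27; balance $0.00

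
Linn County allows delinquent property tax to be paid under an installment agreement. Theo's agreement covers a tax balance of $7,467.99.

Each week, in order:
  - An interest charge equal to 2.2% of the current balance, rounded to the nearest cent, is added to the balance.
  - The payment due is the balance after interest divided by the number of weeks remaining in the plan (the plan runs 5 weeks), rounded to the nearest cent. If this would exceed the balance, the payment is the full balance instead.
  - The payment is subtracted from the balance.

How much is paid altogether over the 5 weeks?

$7,975.58

Week 1: opening $7,467.99; interest $164.30 → $7,632.29; payment $1,526.46; balance $6,105.83
Week 2: opening $6,105.83; interest $134.33 → $6,240.16; payment $1,560.04; balance $4,680.12
Week 3: opening $4,680.12; interest $102.96 → $4,783.08; payment $1,594.36; balance $3,188.72
Week 4: opening $3,188.72; interest $70.15 → $3,258.87; payment $1,629.44; balance $1,629.43
Week 5: opening $1,629.43; interest $35.85 → $1,665.28; payment $1,665.28; balance $0.00
Total paid: $7,975.58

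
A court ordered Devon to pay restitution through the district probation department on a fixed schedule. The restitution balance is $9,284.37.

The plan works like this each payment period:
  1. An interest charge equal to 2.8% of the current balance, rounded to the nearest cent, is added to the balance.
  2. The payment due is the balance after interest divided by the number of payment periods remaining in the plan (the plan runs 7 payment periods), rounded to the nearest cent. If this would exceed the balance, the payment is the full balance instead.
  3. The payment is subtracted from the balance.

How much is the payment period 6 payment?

$1,565.35

Payment period 1: $9,284.37 +$259.96 interest = $9,544.33; pay $1,363.48 → $8,180.85
Payment period 2: $8,180.85 +$229.06 interest = $8,409.91; pay $1,401.65 → $7,008.26
Payment period 3: $7,008.26 +$196.23 interest = $7,204.49; pay $1,440.90 → $5,763.59
Payment period 4: $5,763.59 +$161.38 interest = $5,924.97; pay $1,481.24 → $4,443.73
Payment period 5: $4,443.73 +$124.42 interest = $4,568.15; pay $1,522.72 → $3,045.43
Payment period 6: $3,045.43 +$85.27 interest = $3,130.70; pay $1,565.35 → $1,565.35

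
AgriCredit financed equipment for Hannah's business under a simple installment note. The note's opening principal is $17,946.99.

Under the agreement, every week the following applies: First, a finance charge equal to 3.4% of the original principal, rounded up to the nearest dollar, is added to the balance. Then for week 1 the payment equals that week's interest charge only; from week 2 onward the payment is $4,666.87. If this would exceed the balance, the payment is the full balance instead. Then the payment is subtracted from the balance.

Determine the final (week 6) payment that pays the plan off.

# | Opening | Interest | Payment | End bal
1 | $17,946.99 | $611.00 | $611.00 | $17,946.99
2 | $17,946.99 | $611.00 | $4,666.87 | $13,891.12
3 | $13,891.12 | $611.00 | $4,666.87 | $9,835.25
4 | $9,835.25 | $611.00 | $4,666.87 | $5,779.38
5 | $5,779.38 | $611.00 | $4,666.87 | $1,723.51
6 | $1,723.51 | $611.00 | $2,334.51 | $0.00

$2,334.51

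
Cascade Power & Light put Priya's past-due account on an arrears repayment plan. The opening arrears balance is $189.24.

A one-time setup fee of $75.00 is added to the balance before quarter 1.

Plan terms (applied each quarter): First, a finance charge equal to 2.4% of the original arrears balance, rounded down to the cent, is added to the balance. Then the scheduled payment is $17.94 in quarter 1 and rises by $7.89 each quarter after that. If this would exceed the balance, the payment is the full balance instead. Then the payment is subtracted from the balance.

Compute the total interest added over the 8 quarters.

Quarter 1: $264.24 +$4.54 interest = $268.78; pay $17.94 → $250.84
Quarter 2: $250.84 +$4.54 interest = $255.38; pay $25.83 → $229.55
Quarter 3: $229.55 +$4.54 interest = $234.09; pay $33.72 → $200.37
Quarter 4: $200.37 +$4.54 interest = $204.91; pay $41.61 → $163.30
Quarter 5: $163.30 +$4.54 interest = $167.84; pay $49.50 → $118.34
Quarter 6: $118.34 +$4.54 interest = $122.88; pay $57.39 → $65.49
Quarter 7: $65.49 +$4.54 interest = $70.03; pay $65.28 → $4.75
Quarter 8: $4.75 +$4.54 interest = $9.29; pay $9.29 → $0.00
Total interest: $4.54 + $4.54 + $4.54 + $4.54 + $4.54 + $4.54 + $4.54 + $4.54 = $36.32

$36.32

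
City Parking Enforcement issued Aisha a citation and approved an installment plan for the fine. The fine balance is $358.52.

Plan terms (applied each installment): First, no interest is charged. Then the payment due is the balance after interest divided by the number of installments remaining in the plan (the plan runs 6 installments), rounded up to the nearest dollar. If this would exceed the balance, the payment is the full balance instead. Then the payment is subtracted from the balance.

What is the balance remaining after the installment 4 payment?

Installment 1: opening $358.52; payment $60.00; balance $298.52
Installment 2: opening $298.52; payment $60.00; balance $238.52
Installment 3: opening $238.52; payment $60.00; balance $178.52
Installment 4: opening $178.52; payment $60.00; balance $118.52

$118.52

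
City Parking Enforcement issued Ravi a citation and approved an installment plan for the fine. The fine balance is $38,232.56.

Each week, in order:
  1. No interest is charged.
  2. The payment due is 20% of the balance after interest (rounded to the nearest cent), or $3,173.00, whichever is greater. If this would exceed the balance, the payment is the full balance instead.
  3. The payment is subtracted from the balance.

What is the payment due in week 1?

$7,646.51

Week 1: opening $38,232.56; payment $7,646.51; balance $30,586.05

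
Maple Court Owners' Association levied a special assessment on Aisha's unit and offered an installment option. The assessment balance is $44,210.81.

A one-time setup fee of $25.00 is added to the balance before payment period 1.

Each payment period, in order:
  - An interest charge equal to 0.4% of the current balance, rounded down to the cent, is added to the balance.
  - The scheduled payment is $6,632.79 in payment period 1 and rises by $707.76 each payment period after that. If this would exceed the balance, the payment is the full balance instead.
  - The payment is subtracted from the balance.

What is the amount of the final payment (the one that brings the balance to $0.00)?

$4,609.67

Payment period 1: opening $44,235.81; interest $176.94 → $44,412.75; payment $6,632.79; balance $37,779.96
Payment period 2: opening $37,779.96; interest $151.11 → $37,931.07; payment $7,340.55; balance $30,590.52
Payment period 3: opening $30,590.52; interest $122.36 → $30,712.88; payment $8,048.31; balance $22,664.57
Payment period 4: opening $22,664.57; interest $90.65 → $22,755.22; payment $8,756.07; balance $13,999.15
Payment period 5: opening $13,999.15; interest $55.99 → $14,055.14; payment $9,463.83; balance $4,591.31
Payment period 6: opening $4,591.31; interest $18.36 → $4,609.67; payment $4,609.67; balance $0.00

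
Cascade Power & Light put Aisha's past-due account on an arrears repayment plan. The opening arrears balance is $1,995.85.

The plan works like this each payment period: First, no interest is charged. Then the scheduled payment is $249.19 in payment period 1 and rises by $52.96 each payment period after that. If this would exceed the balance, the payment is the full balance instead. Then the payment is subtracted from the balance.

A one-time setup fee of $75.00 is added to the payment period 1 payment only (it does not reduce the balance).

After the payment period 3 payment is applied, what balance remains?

Payment period 1: $1,995.85 − $249.19 (+ $75.00 fee) → $1,746.66
Payment period 2: $1,746.66 − $302.15 → $1,444.51
Payment period 3: $1,444.51 − $355.11 → $1,089.40

$1,089.40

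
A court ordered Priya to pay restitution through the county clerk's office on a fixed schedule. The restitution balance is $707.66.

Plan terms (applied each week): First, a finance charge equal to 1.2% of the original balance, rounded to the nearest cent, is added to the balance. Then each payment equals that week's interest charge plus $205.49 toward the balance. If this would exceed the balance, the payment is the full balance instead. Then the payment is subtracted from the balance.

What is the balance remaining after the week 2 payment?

Week 1: $707.66 +$8.49 interest = $716.15; pay $213.98 → $502.17
Week 2: $502.17 +$8.49 interest = $510.66; pay $213.98 → $296.68

$296.68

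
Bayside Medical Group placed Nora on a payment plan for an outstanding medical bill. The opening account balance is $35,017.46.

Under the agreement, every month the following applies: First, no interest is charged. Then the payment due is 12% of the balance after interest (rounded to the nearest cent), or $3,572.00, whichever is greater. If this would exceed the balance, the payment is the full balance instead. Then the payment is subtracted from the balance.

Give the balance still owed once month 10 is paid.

$0.00

Month 1: opening $35,017.46; payment $4,202.10; balance $30,815.36
Month 2: opening $30,815.36; payment $3,697.84; balance $27,117.52
Month 3: opening $27,117.52; payment $3,572.00; balance $23,545.52
Month 4: opening $23,545.52; payment $3,572.00; balance $19,973.52
Month 5: opening $19,973.52; payment $3,572.00; balance $16,401.52
Month 6: opening $16,401.52; payment $3,572.00; balance $12,829.52
Month 7: opening $12,829.52; payment $3,572.00; balance $9,257.52
Month 8: opening $9,257.52; payment $3,572.00; balance $5,685.52
Month 9: opening $5,685.52; payment $3,572.00; balance $2,113.52
Month 10: opening $2,113.52; payment $2,113.52; balance $0.00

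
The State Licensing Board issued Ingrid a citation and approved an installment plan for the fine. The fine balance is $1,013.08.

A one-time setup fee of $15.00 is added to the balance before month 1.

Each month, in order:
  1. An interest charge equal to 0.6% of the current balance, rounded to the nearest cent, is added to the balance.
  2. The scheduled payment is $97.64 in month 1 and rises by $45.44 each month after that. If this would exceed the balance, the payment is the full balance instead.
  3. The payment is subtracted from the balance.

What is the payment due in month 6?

Month 1: $1,028.08 +$6.17 interest = $1,034.25; pay $97.64 → $936.61
Month 2: $936.61 +$5.62 interest = $942.23; pay $143.08 → $799.15
Month 3: $799.15 +$4.79 interest = $803.94; pay $188.52 → $615.42
Month 4: $615.42 +$3.69 interest = $619.11; pay $233.96 → $385.15
Month 5: $385.15 +$2.31 interest = $387.46; pay $279.40 → $108.06
Month 6: $108.06 +$0.65 interest = $108.71; pay $108.71 → $0.00

$108.71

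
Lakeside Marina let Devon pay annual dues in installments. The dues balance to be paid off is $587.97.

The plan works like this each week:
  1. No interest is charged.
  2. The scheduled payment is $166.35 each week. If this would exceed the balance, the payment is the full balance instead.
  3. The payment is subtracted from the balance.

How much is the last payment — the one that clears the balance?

$88.92

Week 1: $587.97 − $166.35 → $421.62
Week 2: $421.62 − $166.35 → $255.27
Week 3: $255.27 − $166.35 → $88.92
Week 4: $88.92 − $88.92 → $0.00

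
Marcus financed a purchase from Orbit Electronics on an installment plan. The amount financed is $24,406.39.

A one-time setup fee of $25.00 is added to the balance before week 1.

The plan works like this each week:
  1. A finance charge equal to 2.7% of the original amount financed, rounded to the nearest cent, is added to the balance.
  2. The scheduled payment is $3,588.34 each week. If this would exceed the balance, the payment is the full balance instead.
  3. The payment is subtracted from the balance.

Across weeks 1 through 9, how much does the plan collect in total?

Week 1: opening $24,431.39; interest $658.97 → $25,090.36; payment $3,588.34; balance $21,502.02
Week 2: opening $21,502.02; interest $658.97 → $22,160.99; payment $3,588.34; balance $18,572.65
Week 3: opening $18,572.65; interest $658.97 → $19,231.62; payment $3,588.34; balance $15,643.28
Week 4: opening $15,643.28; interest $658.97 → $16,302.25; payment $3,588.34; balance $12,713.91
Week 5: opening $12,713.91; interest $658.97 → $13,372.88; payment $3,588.34; balance $9,784.54
Week 6: opening $9,784.54; interest $658.97 → $10,443.51; payment $3,588.34; balance $6,855.17
Week 7: opening $6,855.17; interest $658.97 → $7,514.14; payment $3,588.34; balance $3,925.80
Week 8: opening $3,925.80; interest $658.97 → $4,584.77; payment $3,588.34; balance $996.43
Week 9: opening $996.43; interest $658.97 → $1,655.40; payment $1,655.40; balance $0.00
Total paid: $30,362.12

$30,362.12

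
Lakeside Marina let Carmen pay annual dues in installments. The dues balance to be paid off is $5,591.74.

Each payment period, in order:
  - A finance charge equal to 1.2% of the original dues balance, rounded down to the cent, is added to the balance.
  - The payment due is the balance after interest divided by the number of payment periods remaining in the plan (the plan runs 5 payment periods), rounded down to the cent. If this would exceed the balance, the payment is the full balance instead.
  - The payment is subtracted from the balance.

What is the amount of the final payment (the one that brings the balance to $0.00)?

$1,271.57

Payment period 1: opening $5,591.74; interest $67.10 → $5,658.84; payment $1,131.76; balance $4,527.08
Payment period 2: opening $4,527.08; interest $67.10 → $4,594.18; payment $1,148.54; balance $3,445.64
Payment period 3: opening $3,445.64; interest $67.10 → $3,512.74; payment $1,170.91; balance $2,341.83
Payment period 4: opening $2,341.83; interest $67.10 → $2,408.93; payment $1,204.46; balance $1,204.47
Payment period 5: opening $1,204.47; interest $67.10 → $1,271.57; payment $1,271.57; balance $0.00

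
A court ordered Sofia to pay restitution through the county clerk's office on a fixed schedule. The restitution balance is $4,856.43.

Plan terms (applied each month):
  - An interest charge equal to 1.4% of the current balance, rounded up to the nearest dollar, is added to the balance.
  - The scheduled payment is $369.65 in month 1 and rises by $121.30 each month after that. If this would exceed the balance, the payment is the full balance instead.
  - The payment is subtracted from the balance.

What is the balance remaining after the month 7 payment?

Month 1: opening $4,856.43; interest $68.00 → $4,924.43; payment $369.65; balance $4,554.78
Month 2: opening $4,554.78; interest $64.00 → $4,618.78; payment $490.95; balance $4,127.83
Month 3: opening $4,127.83; interest $58.00 → $4,185.83; payment $612.25; balance $3,573.58
Month 4: opening $3,573.58; interest $51.00 → $3,624.58; payment $733.55; balance $2,891.03
Month 5: opening $2,891.03; interest $41.00 → $2,932.03; payment $854.85; balance $2,077.18
Month 6: opening $2,077.18; interest $30.00 → $2,107.18; payment $976.15; balance $1,131.03
Month 7: opening $1,131.03; interest $16.00 → $1,147.03; payment $1,097.45; balance $49.58

$49.58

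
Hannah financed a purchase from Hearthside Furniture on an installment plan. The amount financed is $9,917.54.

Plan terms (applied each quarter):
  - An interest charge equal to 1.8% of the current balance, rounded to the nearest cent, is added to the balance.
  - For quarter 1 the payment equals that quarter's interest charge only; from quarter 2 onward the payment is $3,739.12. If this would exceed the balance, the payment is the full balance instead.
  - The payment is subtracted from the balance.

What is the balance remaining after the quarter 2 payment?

$6,356.94

Quarter 1: opening $9,917.54; interest $178.52 → $10,096.06; payment $178.52; balance $9,917.54
Quarter 2: opening $9,917.54; interest $178.52 → $10,096.06; payment $3,739.12; balance $6,356.94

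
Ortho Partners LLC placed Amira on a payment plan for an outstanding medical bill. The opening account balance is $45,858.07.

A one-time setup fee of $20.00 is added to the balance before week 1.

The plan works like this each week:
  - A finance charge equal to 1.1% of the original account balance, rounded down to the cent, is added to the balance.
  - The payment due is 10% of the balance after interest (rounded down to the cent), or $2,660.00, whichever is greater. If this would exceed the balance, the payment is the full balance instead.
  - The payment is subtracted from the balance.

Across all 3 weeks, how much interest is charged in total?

Week 1: opening $45,878.07; interest $504.43 → $46,382.50; payment $4,638.25; balance $41,744.25
Week 2: opening $41,744.25; interest $504.43 → $42,248.68; payment $4,224.86; balance $38,023.82
Week 3: opening $38,023.82; interest $504.43 → $38,528.25; payment $3,852.82; balance $34,675.43
Total interest: $504.43 + $504.43 + $504.43 = $1,513.29

$1,513.29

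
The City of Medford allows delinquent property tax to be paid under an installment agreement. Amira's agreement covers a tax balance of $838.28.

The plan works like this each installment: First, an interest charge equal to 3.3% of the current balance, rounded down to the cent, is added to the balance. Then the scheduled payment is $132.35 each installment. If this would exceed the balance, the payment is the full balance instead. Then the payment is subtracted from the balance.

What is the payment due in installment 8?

$29.70

Installment 1: opening $838.28; interest $27.66 → $865.94; payment $132.35; balance $733.59
Installment 2: opening $733.59; interest $24.20 → $757.79; payment $132.35; balance $625.44
Installment 3: opening $625.44; interest $20.63 → $646.07; payment $132.35; balance $513.72
Installment 4: opening $513.72; interest $16.95 → $530.67; payment $132.35; balance $398.32
Installment 5: opening $398.32; interest $13.14 → $411.46; payment $132.35; balance $279.11
Installment 6: opening $279.11; interest $9.21 → $288.32; payment $132.35; balance $155.97
Installment 7: opening $155.97; interest $5.14 → $161.11; payment $132.35; balance $28.76
Installment 8: opening $28.76; interest $0.94 → $29.70; payment $29.70; balance $0.00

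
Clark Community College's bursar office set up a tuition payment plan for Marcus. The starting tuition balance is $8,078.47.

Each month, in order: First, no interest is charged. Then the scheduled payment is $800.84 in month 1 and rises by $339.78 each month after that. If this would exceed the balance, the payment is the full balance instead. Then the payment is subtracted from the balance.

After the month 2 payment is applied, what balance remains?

Month 1: $8,078.47 − $800.84 → $7,277.63
Month 2: $7,277.63 − $1,140.62 → $6,137.01

$6,137.01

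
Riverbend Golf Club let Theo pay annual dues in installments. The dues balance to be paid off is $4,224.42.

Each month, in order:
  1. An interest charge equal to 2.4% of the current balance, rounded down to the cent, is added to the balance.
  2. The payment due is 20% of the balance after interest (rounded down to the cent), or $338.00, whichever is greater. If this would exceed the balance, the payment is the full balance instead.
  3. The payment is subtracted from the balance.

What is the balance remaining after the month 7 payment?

$950.13

# | Opening | Interest | Payment | End bal
1 | $4,224.42 | $101.38 | $865.16 | $3,460.64
2 | $3,460.64 | $83.05 | $708.73 | $2,834.96
3 | $2,834.96 | $68.03 | $580.59 | $2,322.40
4 | $2,322.40 | $55.73 | $475.62 | $1,902.51
5 | $1,902.51 | $45.66 | $389.63 | $1,558.54
6 | $1,558.54 | $37.40 | $338.00 | $1,257.94
7 | $1,257.94 | $30.19 | $338.00 | $950.13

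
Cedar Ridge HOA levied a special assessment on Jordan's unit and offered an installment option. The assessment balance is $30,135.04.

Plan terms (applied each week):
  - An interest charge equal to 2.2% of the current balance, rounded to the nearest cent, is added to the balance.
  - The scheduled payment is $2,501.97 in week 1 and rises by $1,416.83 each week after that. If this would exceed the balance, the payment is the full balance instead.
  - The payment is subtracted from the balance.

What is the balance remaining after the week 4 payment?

$13,906.36

Week 1: $30,135.04 +$662.97 interest = $30,798.01; pay $2,501.97 → $28,296.04
Week 2: $28,296.04 +$622.51 interest = $28,918.55; pay $3,918.80 → $24,999.75
Week 3: $24,999.75 +$549.99 interest = $25,549.74; pay $5,335.63 → $20,214.11
Week 4: $20,214.11 +$444.71 interest = $20,658.82; pay $6,752.46 → $13,906.36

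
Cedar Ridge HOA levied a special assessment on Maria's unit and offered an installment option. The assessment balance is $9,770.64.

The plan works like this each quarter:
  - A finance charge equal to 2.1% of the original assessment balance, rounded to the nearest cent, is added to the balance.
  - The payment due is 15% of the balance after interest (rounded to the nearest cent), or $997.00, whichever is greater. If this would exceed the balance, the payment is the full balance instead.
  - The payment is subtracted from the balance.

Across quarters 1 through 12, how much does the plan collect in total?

$12,232.80

Quarter 1: $9,770.64 +$205.18 interest = $9,975.82; pay $1,496.37 → $8,479.45
Quarter 2: $8,479.45 +$205.18 interest = $8,684.63; pay $1,302.69 → $7,381.94
Quarter 3: $7,381.94 +$205.18 interest = $7,587.12; pay $1,138.07 → $6,449.05
Quarter 4: $6,449.05 +$205.18 interest = $6,654.23; pay $998.13 → $5,656.10
Quarter 5: $5,656.10 +$205.18 interest = $5,861.28; pay $997.00 → $4,864.28
Quarter 6: $4,864.28 +$205.18 interest = $5,069.46; pay $997.00 → $4,072.46
Quarter 7: $4,072.46 +$205.18 interest = $4,277.64; pay $997.00 → $3,280.64
Quarter 8: $3,280.64 +$205.18 interest = $3,485.82; pay $997.00 → $2,488.82
Quarter 9: $2,488.82 +$205.18 interest = $2,694.00; pay $997.00 → $1,697.00
Quarter 10: $1,697.00 +$205.18 interest = $1,902.18; pay $997.00 → $905.18
Quarter 11: $905.18 +$205.18 interest = $1,110.36; pay $997.00 → $113.36
Quarter 12: $113.36 +$205.18 interest = $318.54; pay $318.54 → $0.00
Total paid: $12,232.80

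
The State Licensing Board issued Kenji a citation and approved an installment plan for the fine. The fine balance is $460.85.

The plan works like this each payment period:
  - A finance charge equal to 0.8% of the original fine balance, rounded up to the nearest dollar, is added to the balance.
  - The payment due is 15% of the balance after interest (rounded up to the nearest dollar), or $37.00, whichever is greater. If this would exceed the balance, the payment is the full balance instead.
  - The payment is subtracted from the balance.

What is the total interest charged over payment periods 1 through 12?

Payment period 1: opening $460.85; interest $4.00 → $464.85; payment $70.00; balance $394.85
Payment period 2: opening $394.85; interest $4.00 → $398.85; payment $60.00; balance $338.85
Payment period 3: opening $338.85; interest $4.00 → $342.85; payment $52.00; balance $290.85
Payment period 4: opening $290.85; interest $4.00 → $294.85; payment $45.00; balance $249.85
Payment period 5: opening $249.85; interest $4.00 → $253.85; payment $39.00; balance $214.85
Payment period 6: opening $214.85; interest $4.00 → $218.85; payment $37.00; balance $181.85
Payment period 7: opening $181.85; interest $4.00 → $185.85; payment $37.00; balance $148.85
Payment period 8: opening $148.85; interest $4.00 → $152.85; payment $37.00; balance $115.85
Payment period 9: opening $115.85; interest $4.00 → $119.85; payment $37.00; balance $82.85
Payment period 10: opening $82.85; interest $4.00 → $86.85; payment $37.00; balance $49.85
Payment period 11: opening $49.85; interest $4.00 → $53.85; payment $37.00; balance $16.85
Payment period 12: opening $16.85; interest $4.00 → $20.85; payment $20.85; balance $0.00
Total interest: $4.00 + $4.00 + $4.00 + $4.00 + $4.00 + $4.00 + $4.00 + $4.00 + $4.00 + $4.00 + $4.00 + $4.00 = $48.00

$48.00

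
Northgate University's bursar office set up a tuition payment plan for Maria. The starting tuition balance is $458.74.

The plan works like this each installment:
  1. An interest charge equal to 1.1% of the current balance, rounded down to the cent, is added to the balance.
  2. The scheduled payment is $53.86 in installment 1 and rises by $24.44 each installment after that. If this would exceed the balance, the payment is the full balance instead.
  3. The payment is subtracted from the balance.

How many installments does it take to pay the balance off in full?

5

Installment 1: $458.74 +$5.04 interest = $463.78; pay $53.86 → $409.92
Installment 2: $409.92 +$4.50 interest = $414.42; pay $78.30 → $336.12
Installment 3: $336.12 +$3.69 interest = $339.81; pay $102.74 → $237.07
Installment 4: $237.07 +$2.60 interest = $239.67; pay $127.18 → $112.49
Installment 5: $112.49 +$1.23 interest = $113.72; pay $113.72 → $0.00
Balance reaches $0.00 in installment 5.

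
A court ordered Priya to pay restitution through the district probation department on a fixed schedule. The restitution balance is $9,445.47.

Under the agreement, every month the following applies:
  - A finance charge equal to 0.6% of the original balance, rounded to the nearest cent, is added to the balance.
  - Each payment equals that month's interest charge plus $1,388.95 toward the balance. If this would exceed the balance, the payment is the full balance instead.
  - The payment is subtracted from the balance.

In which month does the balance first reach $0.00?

7

Month 1: opening $9,445.47; interest $56.67 → $9,502.14; payment $1,445.62; balance $8,056.52
Month 2: opening $8,056.52; interest $56.67 → $8,113.19; payment $1,445.62; balance $6,667.57
Month 3: opening $6,667.57; interest $56.67 → $6,724.24; payment $1,445.62; balance $5,278.62
Month 4: opening $5,278.62; interest $56.67 → $5,335.29; payment $1,445.62; balance $3,889.67
Month 5: opening $3,889.67; interest $56.67 → $3,946.34; payment $1,445.62; balance $2,500.72
Month 6: opening $2,500.72; interest $56.67 → $2,557.39; payment $1,445.62; balance $1,111.77
Month 7: opening $1,111.77; interest $56.67 → $1,168.44; payment $1,168.44; balance $0.00
Balance reaches $0.00 in month 7.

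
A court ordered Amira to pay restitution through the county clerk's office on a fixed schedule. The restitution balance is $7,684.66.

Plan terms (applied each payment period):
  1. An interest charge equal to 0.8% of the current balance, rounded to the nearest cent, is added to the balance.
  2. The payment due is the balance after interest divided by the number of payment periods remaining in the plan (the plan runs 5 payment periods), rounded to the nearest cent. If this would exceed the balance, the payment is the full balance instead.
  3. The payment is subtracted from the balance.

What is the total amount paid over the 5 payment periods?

Payment period 1: opening $7,684.66; interest $61.48 → $7,746.14; payment $1,549.23; balance $6,196.91
Payment period 2: opening $6,196.91; interest $49.58 → $6,246.49; payment $1,561.62; balance $4,684.87
Payment period 3: opening $4,684.87; interest $37.48 → $4,722.35; payment $1,574.12; balance $3,148.23
Payment period 4: opening $3,148.23; interest $25.19 → $3,173.42; payment $1,586.71; balance $1,586.71
Payment period 5: opening $1,586.71; interest $12.69 → $1,599.40; payment $1,599.40; balance $0.00
Total paid: $7,871.08

$7,871.08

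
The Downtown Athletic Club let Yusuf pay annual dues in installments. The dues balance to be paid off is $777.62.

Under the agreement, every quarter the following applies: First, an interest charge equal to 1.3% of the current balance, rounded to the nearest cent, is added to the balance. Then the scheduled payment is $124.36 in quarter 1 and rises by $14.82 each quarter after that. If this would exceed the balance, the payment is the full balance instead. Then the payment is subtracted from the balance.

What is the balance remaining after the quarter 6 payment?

Quarter 1: opening $777.62; interest $10.11 → $787.73; payment $124.36; balance $663.37
Quarter 2: opening $663.37; interest $8.62 → $671.99; payment $139.18; balance $532.81
Quarter 3: opening $532.81; interest $6.93 → $539.74; payment $154.00; balance $385.74
Quarter 4: opening $385.74; interest $5.01 → $390.75; payment $168.82; balance $221.93
Quarter 5: opening $221.93; interest $2.89 → $224.82; payment $183.64; balance $41.18
Quarter 6: opening $41.18; interest $0.54 → $41.72; payment $41.72; balance $0.00

$0.00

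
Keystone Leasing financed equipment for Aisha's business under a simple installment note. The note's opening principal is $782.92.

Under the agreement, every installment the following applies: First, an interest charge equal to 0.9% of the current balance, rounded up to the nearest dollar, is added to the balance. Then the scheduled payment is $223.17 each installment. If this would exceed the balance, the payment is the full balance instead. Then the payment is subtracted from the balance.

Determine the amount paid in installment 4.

$133.41

Installment 1: $782.92 +$8.00 interest = $790.92; pay $223.17 → $567.75
Installment 2: $567.75 +$6.00 interest = $573.75; pay $223.17 → $350.58
Installment 3: $350.58 +$4.00 interest = $354.58; pay $223.17 → $131.41
Installment 4: $131.41 +$2.00 interest = $133.41; pay $133.41 → $0.00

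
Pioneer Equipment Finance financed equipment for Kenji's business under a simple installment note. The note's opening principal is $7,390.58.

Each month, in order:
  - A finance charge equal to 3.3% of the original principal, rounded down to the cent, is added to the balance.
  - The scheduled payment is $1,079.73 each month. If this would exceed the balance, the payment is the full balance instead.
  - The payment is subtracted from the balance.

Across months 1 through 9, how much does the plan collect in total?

Month 1: opening $7,390.58; interest $243.88 → $7,634.46; payment $1,079.73; balance $6,554.73
Month 2: opening $6,554.73; interest $243.88 → $6,798.61; payment $1,079.73; balance $5,718.88
Month 3: opening $5,718.88; interest $243.88 → $5,962.76; payment $1,079.73; balance $4,883.03
Month 4: opening $4,883.03; interest $243.88 → $5,126.91; payment $1,079.73; balance $4,047.18
Month 5: opening $4,047.18; interest $243.88 → $4,291.06; payment $1,079.73; balance $3,211.33
Month 6: opening $3,211.33; interest $243.88 → $3,455.21; payment $1,079.73; balance $2,375.48
Month 7: opening $2,375.48; interest $243.88 → $2,619.36; payment $1,079.73; balance $1,539.63
Month 8: opening $1,539.63; interest $243.88 → $1,783.51; payment $1,079.73; balance $703.78
Month 9: opening $703.78; interest $243.88 → $947.66; payment $947.66; balance $0.00
Total paid: $9,585.50

$9,585.50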